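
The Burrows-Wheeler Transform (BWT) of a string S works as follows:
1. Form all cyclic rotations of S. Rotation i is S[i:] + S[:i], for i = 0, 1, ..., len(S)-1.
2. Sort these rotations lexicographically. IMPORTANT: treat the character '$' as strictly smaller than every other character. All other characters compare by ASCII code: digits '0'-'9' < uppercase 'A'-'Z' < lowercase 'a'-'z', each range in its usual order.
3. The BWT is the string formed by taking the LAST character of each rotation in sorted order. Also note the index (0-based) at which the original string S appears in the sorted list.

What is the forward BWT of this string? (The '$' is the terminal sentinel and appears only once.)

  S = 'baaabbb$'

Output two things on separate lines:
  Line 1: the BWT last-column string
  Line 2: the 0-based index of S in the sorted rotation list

All 8 rotations (rotation i = S[i:]+S[:i]):
  rot[0] = baaabbb$
  rot[1] = aaabbb$b
  rot[2] = aabbb$ba
  rot[3] = abbb$baa
  rot[4] = bbb$baaa
  rot[5] = bb$baaab
  rot[6] = b$baaabb
  rot[7] = $baaabbb
Sorted (with $ < everything):
  sorted[0] = $baaabbb  (last char: 'b')
  sorted[1] = aaabbb$b  (last char: 'b')
  sorted[2] = aabbb$ba  (last char: 'a')
  sorted[3] = abbb$baa  (last char: 'a')
  sorted[4] = b$baaabb  (last char: 'b')
  sorted[5] = baaabbb$  (last char: '$')
  sorted[6] = bb$baaab  (last char: 'b')
  sorted[7] = bbb$baaa  (last char: 'a')
Last column: bbaab$ba
Original string S is at sorted index 5

Answer: bbaab$ba
5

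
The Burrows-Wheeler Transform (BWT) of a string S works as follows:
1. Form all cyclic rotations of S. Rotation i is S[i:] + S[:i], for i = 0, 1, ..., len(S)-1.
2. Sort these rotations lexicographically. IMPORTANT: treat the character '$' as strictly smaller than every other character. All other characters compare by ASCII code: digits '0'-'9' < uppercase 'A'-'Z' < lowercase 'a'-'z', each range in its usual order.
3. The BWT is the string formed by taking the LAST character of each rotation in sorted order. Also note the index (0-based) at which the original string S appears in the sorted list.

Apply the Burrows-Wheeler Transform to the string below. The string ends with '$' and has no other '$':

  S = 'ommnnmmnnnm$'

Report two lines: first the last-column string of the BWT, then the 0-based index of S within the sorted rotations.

All 12 rotations (rotation i = S[i:]+S[:i]):
  rot[0] = ommnnmmnnnm$
  rot[1] = mmnnmmnnnm$o
  rot[2] = mnnmmnnnm$om
  rot[3] = nnmmnnnm$omm
  rot[4] = nmmnnnm$ommn
  rot[5] = mmnnnm$ommnn
  rot[6] = mnnnm$ommnnm
  rot[7] = nnnm$ommnnmm
  rot[8] = nnm$ommnnmmn
  rot[9] = nm$ommnnmmnn
  rot[10] = m$ommnnmmnnn
  rot[11] = $ommnnmmnnnm
Sorted (with $ < everything):
  sorted[0] = $ommnnmmnnnm  (last char: 'm')
  sorted[1] = m$ommnnmmnnn  (last char: 'n')
  sorted[2] = mmnnmmnnnm$o  (last char: 'o')
  sorted[3] = mmnnnm$ommnn  (last char: 'n')
  sorted[4] = mnnmmnnnm$om  (last char: 'm')
  sorted[5] = mnnnm$ommnnm  (last char: 'm')
  sorted[6] = nm$ommnnmmnn  (last char: 'n')
  sorted[7] = nmmnnnm$ommn  (last char: 'n')
  sorted[8] = nnm$ommnnmmn  (last char: 'n')
  sorted[9] = nnmmnnnm$omm  (last char: 'm')
  sorted[10] = nnnm$ommnnmm  (last char: 'm')
  sorted[11] = ommnnmmnnnm$  (last char: '$')
Last column: mnonmmnnnmm$
Original string S is at sorted index 11

Answer: mnonmmnnnmm$
11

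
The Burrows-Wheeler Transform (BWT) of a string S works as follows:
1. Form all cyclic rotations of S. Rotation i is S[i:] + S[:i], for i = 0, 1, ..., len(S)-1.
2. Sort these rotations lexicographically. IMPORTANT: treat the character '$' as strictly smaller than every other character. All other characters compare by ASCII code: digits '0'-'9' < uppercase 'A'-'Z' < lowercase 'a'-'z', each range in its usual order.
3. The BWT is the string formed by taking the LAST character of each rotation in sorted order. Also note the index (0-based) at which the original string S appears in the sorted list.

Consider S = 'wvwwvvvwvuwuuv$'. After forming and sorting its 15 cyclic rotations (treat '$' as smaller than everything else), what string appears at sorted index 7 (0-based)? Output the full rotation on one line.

Answer: vvwvuwuuv$wvwwv

Derivation:
All 15 rotations (rotation i = S[i:]+S[:i]):
  rot[0] = wvwwvvvwvuwuuv$
  rot[1] = vwwvvvwvuwuuv$w
  rot[2] = wwvvvwvuwuuv$wv
  rot[3] = wvvvwvuwuuv$wvw
  rot[4] = vvvwvuwuuv$wvww
  rot[5] = vvwvuwuuv$wvwwv
  rot[6] = vwvuwuuv$wvwwvv
  rot[7] = wvuwuuv$wvwwvvv
  rot[8] = vuwuuv$wvwwvvvw
  rot[9] = uwuuv$wvwwvvvwv
  rot[10] = wuuv$wvwwvvvwvu
  rot[11] = uuv$wvwwvvvwvuw
  rot[12] = uv$wvwwvvvwvuwu
  rot[13] = v$wvwwvvvwvuwuu
  rot[14] = $wvwwvvvwvuwuuv
Sorted (with $ < everything):
  sorted[0] = $wvwwvvvwvuwuuv
  sorted[1] = uuv$wvwwvvvwvuw
  sorted[2] = uv$wvwwvvvwvuwu
  sorted[3] = uwuuv$wvwwvvvwv
  sorted[4] = v$wvwwvvvwvuwuu
  sorted[5] = vuwuuv$wvwwvvvw
  sorted[6] = vvvwvuwuuv$wvww
  sorted[7] = vvwvuwuuv$wvwwv
  sorted[8] = vwvuwuuv$wvwwvv
  sorted[9] = vwwvvvwvuwuuv$w
  sorted[10] = wuuv$wvwwvvvwvu
  sorted[11] = wvuwuuv$wvwwvvv
  sorted[12] = wvvvwvuwuuv$wvw
  sorted[13] = wvwwvvvwvuwuuv$
  sorted[14] = wwvvvwvuwuuv$wv
sorted[7] = vvwvuwuuv$wvwwv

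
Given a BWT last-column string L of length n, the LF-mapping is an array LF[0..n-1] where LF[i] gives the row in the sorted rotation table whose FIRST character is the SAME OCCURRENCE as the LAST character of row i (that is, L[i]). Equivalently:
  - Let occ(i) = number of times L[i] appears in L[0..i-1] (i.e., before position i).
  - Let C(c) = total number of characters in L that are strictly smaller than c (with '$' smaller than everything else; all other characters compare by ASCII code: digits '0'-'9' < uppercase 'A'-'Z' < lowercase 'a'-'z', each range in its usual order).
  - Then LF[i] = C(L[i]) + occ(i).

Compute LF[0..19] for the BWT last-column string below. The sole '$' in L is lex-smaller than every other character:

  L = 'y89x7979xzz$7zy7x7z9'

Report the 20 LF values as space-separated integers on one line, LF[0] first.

Answer: 14 6 7 11 1 8 2 9 12 16 17 0 3 18 15 4 13 5 19 10

Derivation:
Char counts: '$':1, '7':5, '8':1, '9':4, 'x':3, 'y':2, 'z':4
C (first-col start): C('$')=0, C('7')=1, C('8')=6, C('9')=7, C('x')=11, C('y')=14, C('z')=16
L[0]='y': occ=0, LF[0]=C('y')+0=14+0=14
L[1]='8': occ=0, LF[1]=C('8')+0=6+0=6
L[2]='9': occ=0, LF[2]=C('9')+0=7+0=7
L[3]='x': occ=0, LF[3]=C('x')+0=11+0=11
L[4]='7': occ=0, LF[4]=C('7')+0=1+0=1
L[5]='9': occ=1, LF[5]=C('9')+1=7+1=8
L[6]='7': occ=1, LF[6]=C('7')+1=1+1=2
L[7]='9': occ=2, LF[7]=C('9')+2=7+2=9
L[8]='x': occ=1, LF[8]=C('x')+1=11+1=12
L[9]='z': occ=0, LF[9]=C('z')+0=16+0=16
L[10]='z': occ=1, LF[10]=C('z')+1=16+1=17
L[11]='$': occ=0, LF[11]=C('$')+0=0+0=0
L[12]='7': occ=2, LF[12]=C('7')+2=1+2=3
L[13]='z': occ=2, LF[13]=C('z')+2=16+2=18
L[14]='y': occ=1, LF[14]=C('y')+1=14+1=15
L[15]='7': occ=3, LF[15]=C('7')+3=1+3=4
L[16]='x': occ=2, LF[16]=C('x')+2=11+2=13
L[17]='7': occ=4, LF[17]=C('7')+4=1+4=5
L[18]='z': occ=3, LF[18]=C('z')+3=16+3=19
L[19]='9': occ=3, LF[19]=C('9')+3=7+3=10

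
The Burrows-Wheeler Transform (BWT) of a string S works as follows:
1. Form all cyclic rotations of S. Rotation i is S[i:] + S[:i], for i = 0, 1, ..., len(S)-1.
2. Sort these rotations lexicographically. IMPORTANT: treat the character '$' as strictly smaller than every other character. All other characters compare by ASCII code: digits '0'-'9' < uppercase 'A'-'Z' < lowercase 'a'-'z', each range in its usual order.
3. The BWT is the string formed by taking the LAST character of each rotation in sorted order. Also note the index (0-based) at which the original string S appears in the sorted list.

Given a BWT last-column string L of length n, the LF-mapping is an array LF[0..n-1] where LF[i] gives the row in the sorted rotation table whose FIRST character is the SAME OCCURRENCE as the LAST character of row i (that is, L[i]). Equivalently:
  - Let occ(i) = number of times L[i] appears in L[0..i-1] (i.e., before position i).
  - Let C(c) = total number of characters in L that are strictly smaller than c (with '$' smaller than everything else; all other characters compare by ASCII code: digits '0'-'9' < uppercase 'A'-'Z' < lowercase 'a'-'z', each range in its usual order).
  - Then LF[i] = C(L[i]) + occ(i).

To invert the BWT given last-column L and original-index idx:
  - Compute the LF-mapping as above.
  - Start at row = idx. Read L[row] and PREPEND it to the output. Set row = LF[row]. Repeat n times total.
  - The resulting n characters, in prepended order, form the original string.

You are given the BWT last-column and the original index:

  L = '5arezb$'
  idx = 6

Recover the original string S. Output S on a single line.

LF mapping: 1 2 5 4 6 3 0
Walk LF starting at row 6, prepending L[row]:
  step 1: row=6, L[6]='$', prepend. Next row=LF[6]=0
  step 2: row=0, L[0]='5', prepend. Next row=LF[0]=1
  step 3: row=1, L[1]='a', prepend. Next row=LF[1]=2
  step 4: row=2, L[2]='r', prepend. Next row=LF[2]=5
  step 5: row=5, L[5]='b', prepend. Next row=LF[5]=3
  step 6: row=3, L[3]='e', prepend. Next row=LF[3]=4
  step 7: row=4, L[4]='z', prepend. Next row=LF[4]=6
Reversed output: zebra5$

Answer: zebra5$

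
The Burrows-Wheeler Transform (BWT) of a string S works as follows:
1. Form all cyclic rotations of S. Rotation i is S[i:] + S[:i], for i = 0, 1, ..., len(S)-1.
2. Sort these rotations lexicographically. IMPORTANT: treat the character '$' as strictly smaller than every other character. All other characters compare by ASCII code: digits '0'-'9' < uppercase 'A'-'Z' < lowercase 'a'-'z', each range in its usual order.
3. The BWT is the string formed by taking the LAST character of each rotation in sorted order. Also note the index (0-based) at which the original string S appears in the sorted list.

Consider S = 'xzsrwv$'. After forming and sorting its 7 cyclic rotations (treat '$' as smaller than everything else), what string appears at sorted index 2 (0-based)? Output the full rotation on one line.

Answer: srwv$xz

Derivation:
All 7 rotations (rotation i = S[i:]+S[:i]):
  rot[0] = xzsrwv$
  rot[1] = zsrwv$x
  rot[2] = srwv$xz
  rot[3] = rwv$xzs
  rot[4] = wv$xzsr
  rot[5] = v$xzsrw
  rot[6] = $xzsrwv
Sorted (with $ < everything):
  sorted[0] = $xzsrwv
  sorted[1] = rwv$xzs
  sorted[2] = srwv$xz
  sorted[3] = v$xzsrw
  sorted[4] = wv$xzsr
  sorted[5] = xzsrwv$
  sorted[6] = zsrwv$x
sorted[2] = srwv$xz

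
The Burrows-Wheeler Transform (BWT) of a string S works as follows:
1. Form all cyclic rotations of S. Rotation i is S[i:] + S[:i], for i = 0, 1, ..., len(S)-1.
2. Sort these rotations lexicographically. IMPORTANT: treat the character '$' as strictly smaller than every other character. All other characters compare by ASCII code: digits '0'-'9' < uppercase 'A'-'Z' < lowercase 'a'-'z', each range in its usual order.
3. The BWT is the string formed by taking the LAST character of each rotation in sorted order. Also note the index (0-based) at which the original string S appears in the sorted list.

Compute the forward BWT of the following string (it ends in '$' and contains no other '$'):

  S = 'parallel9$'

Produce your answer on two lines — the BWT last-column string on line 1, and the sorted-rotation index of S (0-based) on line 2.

Answer: 9lrplela$a
8

Derivation:
All 10 rotations (rotation i = S[i:]+S[:i]):
  rot[0] = parallel9$
  rot[1] = arallel9$p
  rot[2] = rallel9$pa
  rot[3] = allel9$par
  rot[4] = llel9$para
  rot[5] = lel9$paral
  rot[6] = el9$parall
  rot[7] = l9$paralle
  rot[8] = 9$parallel
  rot[9] = $parallel9
Sorted (with $ < everything):
  sorted[0] = $parallel9  (last char: '9')
  sorted[1] = 9$parallel  (last char: 'l')
  sorted[2] = allel9$par  (last char: 'r')
  sorted[3] = arallel9$p  (last char: 'p')
  sorted[4] = el9$parall  (last char: 'l')
  sorted[5] = l9$paralle  (last char: 'e')
  sorted[6] = lel9$paral  (last char: 'l')
  sorted[7] = llel9$para  (last char: 'a')
  sorted[8] = parallel9$  (last char: '$')
  sorted[9] = rallel9$pa  (last char: 'a')
Last column: 9lrplela$a
Original string S is at sorted index 8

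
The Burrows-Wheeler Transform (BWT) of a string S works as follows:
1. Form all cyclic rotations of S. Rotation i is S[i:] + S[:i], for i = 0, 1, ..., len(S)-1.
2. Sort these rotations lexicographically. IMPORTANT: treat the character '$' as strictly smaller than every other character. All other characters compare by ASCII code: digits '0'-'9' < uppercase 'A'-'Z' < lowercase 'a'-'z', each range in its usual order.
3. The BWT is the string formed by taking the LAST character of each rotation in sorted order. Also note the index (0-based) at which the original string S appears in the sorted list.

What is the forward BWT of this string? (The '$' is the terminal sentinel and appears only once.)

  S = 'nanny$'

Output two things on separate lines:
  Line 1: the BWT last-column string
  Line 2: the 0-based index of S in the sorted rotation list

Answer: yn$ann
2

Derivation:
All 6 rotations (rotation i = S[i:]+S[:i]):
  rot[0] = nanny$
  rot[1] = anny$n
  rot[2] = nny$na
  rot[3] = ny$nan
  rot[4] = y$nann
  rot[5] = $nanny
Sorted (with $ < everything):
  sorted[0] = $nanny  (last char: 'y')
  sorted[1] = anny$n  (last char: 'n')
  sorted[2] = nanny$  (last char: '$')
  sorted[3] = nny$na  (last char: 'a')
  sorted[4] = ny$nan  (last char: 'n')
  sorted[5] = y$nann  (last char: 'n')
Last column: yn$ann
Original string S is at sorted index 2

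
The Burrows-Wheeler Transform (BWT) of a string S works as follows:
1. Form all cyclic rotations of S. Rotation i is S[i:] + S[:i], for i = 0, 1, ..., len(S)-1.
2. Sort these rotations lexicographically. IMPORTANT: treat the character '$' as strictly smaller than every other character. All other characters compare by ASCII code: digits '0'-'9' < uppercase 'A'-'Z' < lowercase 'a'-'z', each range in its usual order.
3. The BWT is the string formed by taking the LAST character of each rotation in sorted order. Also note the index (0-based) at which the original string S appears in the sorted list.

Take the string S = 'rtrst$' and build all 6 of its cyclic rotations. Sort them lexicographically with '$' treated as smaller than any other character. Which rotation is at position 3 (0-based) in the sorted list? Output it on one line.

Answer: st$rtr

Derivation:
All 6 rotations (rotation i = S[i:]+S[:i]):
  rot[0] = rtrst$
  rot[1] = trst$r
  rot[2] = rst$rt
  rot[3] = st$rtr
  rot[4] = t$rtrs
  rot[5] = $rtrst
Sorted (with $ < everything):
  sorted[0] = $rtrst
  sorted[1] = rst$rt
  sorted[2] = rtrst$
  sorted[3] = st$rtr
  sorted[4] = t$rtrs
  sorted[5] = trst$r
sorted[3] = st$rtr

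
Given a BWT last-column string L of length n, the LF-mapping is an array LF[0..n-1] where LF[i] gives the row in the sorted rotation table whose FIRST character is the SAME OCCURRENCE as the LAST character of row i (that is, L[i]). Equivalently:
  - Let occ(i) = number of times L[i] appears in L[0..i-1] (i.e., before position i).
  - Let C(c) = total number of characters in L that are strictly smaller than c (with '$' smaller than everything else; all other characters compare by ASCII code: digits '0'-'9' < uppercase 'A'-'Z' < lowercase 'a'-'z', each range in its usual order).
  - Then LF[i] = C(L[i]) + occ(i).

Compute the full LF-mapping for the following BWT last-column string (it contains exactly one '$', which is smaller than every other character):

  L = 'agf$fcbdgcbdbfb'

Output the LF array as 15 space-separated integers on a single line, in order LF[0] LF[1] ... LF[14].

Char counts: '$':1, 'a':1, 'b':4, 'c':2, 'd':2, 'f':3, 'g':2
C (first-col start): C('$')=0, C('a')=1, C('b')=2, C('c')=6, C('d')=8, C('f')=10, C('g')=13
L[0]='a': occ=0, LF[0]=C('a')+0=1+0=1
L[1]='g': occ=0, LF[1]=C('g')+0=13+0=13
L[2]='f': occ=0, LF[2]=C('f')+0=10+0=10
L[3]='$': occ=0, LF[3]=C('$')+0=0+0=0
L[4]='f': occ=1, LF[4]=C('f')+1=10+1=11
L[5]='c': occ=0, LF[5]=C('c')+0=6+0=6
L[6]='b': occ=0, LF[6]=C('b')+0=2+0=2
L[7]='d': occ=0, LF[7]=C('d')+0=8+0=8
L[8]='g': occ=1, LF[8]=C('g')+1=13+1=14
L[9]='c': occ=1, LF[9]=C('c')+1=6+1=7
L[10]='b': occ=1, LF[10]=C('b')+1=2+1=3
L[11]='d': occ=1, LF[11]=C('d')+1=8+1=9
L[12]='b': occ=2, LF[12]=C('b')+2=2+2=4
L[13]='f': occ=2, LF[13]=C('f')+2=10+2=12
L[14]='b': occ=3, LF[14]=C('b')+3=2+3=5

Answer: 1 13 10 0 11 6 2 8 14 7 3 9 4 12 5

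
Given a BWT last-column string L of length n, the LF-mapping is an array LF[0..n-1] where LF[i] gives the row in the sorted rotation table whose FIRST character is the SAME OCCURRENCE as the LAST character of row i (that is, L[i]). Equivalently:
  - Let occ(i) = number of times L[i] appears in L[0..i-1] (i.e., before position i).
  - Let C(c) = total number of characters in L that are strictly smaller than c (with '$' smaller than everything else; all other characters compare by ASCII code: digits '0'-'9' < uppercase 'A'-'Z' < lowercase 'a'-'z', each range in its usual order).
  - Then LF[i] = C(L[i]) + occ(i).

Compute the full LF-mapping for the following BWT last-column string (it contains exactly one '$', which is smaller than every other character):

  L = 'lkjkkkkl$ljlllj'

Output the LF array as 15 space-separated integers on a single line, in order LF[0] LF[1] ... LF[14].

Answer: 9 4 1 5 6 7 8 10 0 11 2 12 13 14 3

Derivation:
Char counts: '$':1, 'j':3, 'k':5, 'l':6
C (first-col start): C('$')=0, C('j')=1, C('k')=4, C('l')=9
L[0]='l': occ=0, LF[0]=C('l')+0=9+0=9
L[1]='k': occ=0, LF[1]=C('k')+0=4+0=4
L[2]='j': occ=0, LF[2]=C('j')+0=1+0=1
L[3]='k': occ=1, LF[3]=C('k')+1=4+1=5
L[4]='k': occ=2, LF[4]=C('k')+2=4+2=6
L[5]='k': occ=3, LF[5]=C('k')+3=4+3=7
L[6]='k': occ=4, LF[6]=C('k')+4=4+4=8
L[7]='l': occ=1, LF[7]=C('l')+1=9+1=10
L[8]='$': occ=0, LF[8]=C('$')+0=0+0=0
L[9]='l': occ=2, LF[9]=C('l')+2=9+2=11
L[10]='j': occ=1, LF[10]=C('j')+1=1+1=2
L[11]='l': occ=3, LF[11]=C('l')+3=9+3=12
L[12]='l': occ=4, LF[12]=C('l')+4=9+4=13
L[13]='l': occ=5, LF[13]=C('l')+5=9+5=14
L[14]='j': occ=2, LF[14]=C('j')+2=1+2=3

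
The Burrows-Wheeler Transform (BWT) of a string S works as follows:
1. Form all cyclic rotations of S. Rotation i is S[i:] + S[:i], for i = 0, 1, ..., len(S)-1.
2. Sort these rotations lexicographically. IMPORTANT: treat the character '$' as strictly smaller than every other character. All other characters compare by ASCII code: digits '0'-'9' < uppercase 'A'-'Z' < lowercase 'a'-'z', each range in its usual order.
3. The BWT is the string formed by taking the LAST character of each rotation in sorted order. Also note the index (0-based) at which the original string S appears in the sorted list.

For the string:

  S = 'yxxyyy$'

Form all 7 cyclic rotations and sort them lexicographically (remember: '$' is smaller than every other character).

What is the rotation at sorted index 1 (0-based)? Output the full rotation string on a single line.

All 7 rotations (rotation i = S[i:]+S[:i]):
  rot[0] = yxxyyy$
  rot[1] = xxyyy$y
  rot[2] = xyyy$yx
  rot[3] = yyy$yxx
  rot[4] = yy$yxxy
  rot[5] = y$yxxyy
  rot[6] = $yxxyyy
Sorted (with $ < everything):
  sorted[0] = $yxxyyy
  sorted[1] = xxyyy$y
  sorted[2] = xyyy$yx
  sorted[3] = y$yxxyy
  sorted[4] = yxxyyy$
  sorted[5] = yy$yxxy
  sorted[6] = yyy$yxx
sorted[1] = xxyyy$y

Answer: xxyyy$y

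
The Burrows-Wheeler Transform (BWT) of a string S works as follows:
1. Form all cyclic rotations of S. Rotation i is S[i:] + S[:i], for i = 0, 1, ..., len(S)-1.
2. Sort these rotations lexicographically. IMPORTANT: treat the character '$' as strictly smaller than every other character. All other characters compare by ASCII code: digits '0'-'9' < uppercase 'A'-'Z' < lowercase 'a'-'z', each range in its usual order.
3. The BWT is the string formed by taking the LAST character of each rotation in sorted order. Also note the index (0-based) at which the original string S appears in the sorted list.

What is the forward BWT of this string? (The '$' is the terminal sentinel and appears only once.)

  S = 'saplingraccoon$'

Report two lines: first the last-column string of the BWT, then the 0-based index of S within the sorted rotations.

Answer: nrsacnlpoiocag$
14

Derivation:
All 15 rotations (rotation i = S[i:]+S[:i]):
  rot[0] = saplingraccoon$
  rot[1] = aplingraccoon$s
  rot[2] = plingraccoon$sa
  rot[3] = lingraccoon$sap
  rot[4] = ingraccoon$sapl
  rot[5] = ngraccoon$sapli
  rot[6] = graccoon$saplin
  rot[7] = raccoon$sapling
  rot[8] = accoon$saplingr
  rot[9] = ccoon$saplingra
  rot[10] = coon$saplingrac
  rot[11] = oon$saplingracc
  rot[12] = on$saplingracco
  rot[13] = n$saplingraccoo
  rot[14] = $saplingraccoon
Sorted (with $ < everything):
  sorted[0] = $saplingraccoon  (last char: 'n')
  sorted[1] = accoon$saplingr  (last char: 'r')
  sorted[2] = aplingraccoon$s  (last char: 's')
  sorted[3] = ccoon$saplingra  (last char: 'a')
  sorted[4] = coon$saplingrac  (last char: 'c')
  sorted[5] = graccoon$saplin  (last char: 'n')
  sorted[6] = ingraccoon$sapl  (last char: 'l')
  sorted[7] = lingraccoon$sap  (last char: 'p')
  sorted[8] = n$saplingraccoo  (last char: 'o')
  sorted[9] = ngraccoon$sapli  (last char: 'i')
  sorted[10] = on$saplingracco  (last char: 'o')
  sorted[11] = oon$saplingracc  (last char: 'c')
  sorted[12] = plingraccoon$sa  (last char: 'a')
  sorted[13] = raccoon$sapling  (last char: 'g')
  sorted[14] = saplingraccoon$  (last char: '$')
Last column: nrsacnlpoiocag$
Original string S is at sorted index 14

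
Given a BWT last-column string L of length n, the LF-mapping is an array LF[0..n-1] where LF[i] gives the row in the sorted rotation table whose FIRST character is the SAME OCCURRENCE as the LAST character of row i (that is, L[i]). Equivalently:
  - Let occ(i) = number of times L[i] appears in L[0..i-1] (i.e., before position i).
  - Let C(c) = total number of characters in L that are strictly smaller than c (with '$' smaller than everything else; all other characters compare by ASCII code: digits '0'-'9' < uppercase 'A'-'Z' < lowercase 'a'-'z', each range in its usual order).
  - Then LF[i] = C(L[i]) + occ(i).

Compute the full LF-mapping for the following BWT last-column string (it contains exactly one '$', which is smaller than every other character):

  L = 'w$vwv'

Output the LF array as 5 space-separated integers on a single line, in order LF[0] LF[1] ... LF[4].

Char counts: '$':1, 'v':2, 'w':2
C (first-col start): C('$')=0, C('v')=1, C('w')=3
L[0]='w': occ=0, LF[0]=C('w')+0=3+0=3
L[1]='$': occ=0, LF[1]=C('$')+0=0+0=0
L[2]='v': occ=0, LF[2]=C('v')+0=1+0=1
L[3]='w': occ=1, LF[3]=C('w')+1=3+1=4
L[4]='v': occ=1, LF[4]=C('v')+1=1+1=2

Answer: 3 0 1 4 2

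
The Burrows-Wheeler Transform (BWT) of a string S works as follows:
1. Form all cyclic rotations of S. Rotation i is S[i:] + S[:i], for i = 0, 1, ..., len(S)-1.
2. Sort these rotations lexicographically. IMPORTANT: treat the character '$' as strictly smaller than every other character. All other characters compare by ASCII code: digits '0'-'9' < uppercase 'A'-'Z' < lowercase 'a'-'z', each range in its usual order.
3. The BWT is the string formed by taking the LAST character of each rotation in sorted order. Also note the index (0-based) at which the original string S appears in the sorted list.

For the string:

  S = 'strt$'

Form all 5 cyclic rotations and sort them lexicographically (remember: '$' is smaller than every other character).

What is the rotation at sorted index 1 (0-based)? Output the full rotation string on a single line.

Answer: rt$st

Derivation:
All 5 rotations (rotation i = S[i:]+S[:i]):
  rot[0] = strt$
  rot[1] = trt$s
  rot[2] = rt$st
  rot[3] = t$str
  rot[4] = $strt
Sorted (with $ < everything):
  sorted[0] = $strt
  sorted[1] = rt$st
  sorted[2] = strt$
  sorted[3] = t$str
  sorted[4] = trt$s
sorted[1] = rt$st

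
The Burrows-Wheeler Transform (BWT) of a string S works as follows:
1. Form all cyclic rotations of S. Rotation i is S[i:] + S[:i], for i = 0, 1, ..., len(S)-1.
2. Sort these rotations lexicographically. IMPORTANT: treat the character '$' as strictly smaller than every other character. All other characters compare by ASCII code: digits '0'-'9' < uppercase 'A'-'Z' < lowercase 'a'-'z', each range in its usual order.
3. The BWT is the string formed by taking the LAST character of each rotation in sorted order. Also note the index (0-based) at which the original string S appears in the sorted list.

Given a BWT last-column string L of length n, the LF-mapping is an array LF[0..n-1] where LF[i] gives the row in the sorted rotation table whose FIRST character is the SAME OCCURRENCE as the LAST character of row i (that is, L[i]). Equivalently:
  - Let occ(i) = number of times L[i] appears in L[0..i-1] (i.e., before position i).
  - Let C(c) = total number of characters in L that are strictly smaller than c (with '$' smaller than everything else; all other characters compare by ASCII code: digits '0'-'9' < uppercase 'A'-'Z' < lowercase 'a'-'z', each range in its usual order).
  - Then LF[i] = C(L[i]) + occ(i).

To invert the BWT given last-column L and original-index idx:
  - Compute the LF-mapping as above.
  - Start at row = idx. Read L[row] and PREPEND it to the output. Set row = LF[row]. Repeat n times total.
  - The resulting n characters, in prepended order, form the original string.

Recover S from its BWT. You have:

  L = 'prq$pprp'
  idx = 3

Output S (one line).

Answer: pqpprrp$

Derivation:
LF mapping: 1 6 5 0 2 3 7 4
Walk LF starting at row 3, prepending L[row]:
  step 1: row=3, L[3]='$', prepend. Next row=LF[3]=0
  step 2: row=0, L[0]='p', prepend. Next row=LF[0]=1
  step 3: row=1, L[1]='r', prepend. Next row=LF[1]=6
  step 4: row=6, L[6]='r', prepend. Next row=LF[6]=7
  step 5: row=7, L[7]='p', prepend. Next row=LF[7]=4
  step 6: row=4, L[4]='p', prepend. Next row=LF[4]=2
  step 7: row=2, L[2]='q', prepend. Next row=LF[2]=5
  step 8: row=5, L[5]='p', prepend. Next row=LF[5]=3
Reversed output: pqpprrp$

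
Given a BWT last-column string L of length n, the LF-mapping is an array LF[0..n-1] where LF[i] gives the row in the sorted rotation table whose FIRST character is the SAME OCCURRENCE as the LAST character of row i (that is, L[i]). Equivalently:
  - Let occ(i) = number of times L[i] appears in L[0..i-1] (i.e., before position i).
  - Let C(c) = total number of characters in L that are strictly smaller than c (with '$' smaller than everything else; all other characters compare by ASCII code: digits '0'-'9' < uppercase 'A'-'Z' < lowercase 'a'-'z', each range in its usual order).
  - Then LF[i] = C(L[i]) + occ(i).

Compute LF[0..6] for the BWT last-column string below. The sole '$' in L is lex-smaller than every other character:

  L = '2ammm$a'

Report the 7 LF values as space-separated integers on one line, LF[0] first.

Answer: 1 2 4 5 6 0 3

Derivation:
Char counts: '$':1, '2':1, 'a':2, 'm':3
C (first-col start): C('$')=0, C('2')=1, C('a')=2, C('m')=4
L[0]='2': occ=0, LF[0]=C('2')+0=1+0=1
L[1]='a': occ=0, LF[1]=C('a')+0=2+0=2
L[2]='m': occ=0, LF[2]=C('m')+0=4+0=4
L[3]='m': occ=1, LF[3]=C('m')+1=4+1=5
L[4]='m': occ=2, LF[4]=C('m')+2=4+2=6
L[5]='$': occ=0, LF[5]=C('$')+0=0+0=0
L[6]='a': occ=1, LF[6]=C('a')+1=2+1=3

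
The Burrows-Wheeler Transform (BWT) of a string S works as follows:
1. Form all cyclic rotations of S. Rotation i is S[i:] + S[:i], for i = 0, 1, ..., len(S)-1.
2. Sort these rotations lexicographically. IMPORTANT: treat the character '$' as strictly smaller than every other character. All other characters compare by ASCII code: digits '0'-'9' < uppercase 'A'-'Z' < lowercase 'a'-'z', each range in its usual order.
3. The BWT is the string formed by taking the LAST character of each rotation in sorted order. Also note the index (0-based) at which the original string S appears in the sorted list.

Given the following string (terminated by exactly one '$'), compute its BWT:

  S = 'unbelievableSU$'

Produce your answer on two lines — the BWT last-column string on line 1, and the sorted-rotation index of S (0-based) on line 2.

All 15 rotations (rotation i = S[i:]+S[:i]):
  rot[0] = unbelievableSU$
  rot[1] = nbelievableSU$u
  rot[2] = believableSU$un
  rot[3] = elievableSU$unb
  rot[4] = lievableSU$unbe
  rot[5] = ievableSU$unbel
  rot[6] = evableSU$unbeli
  rot[7] = vableSU$unbelie
  rot[8] = ableSU$unbeliev
  rot[9] = bleSU$unbelieva
  rot[10] = leSU$unbelievab
  rot[11] = eSU$unbelievabl
  rot[12] = SU$unbelievable
  rot[13] = U$unbelievableS
  rot[14] = $unbelievableSU
Sorted (with $ < everything):
  sorted[0] = $unbelievableSU  (last char: 'U')
  sorted[1] = SU$unbelievable  (last char: 'e')
  sorted[2] = U$unbelievableS  (last char: 'S')
  sorted[3] = ableSU$unbeliev  (last char: 'v')
  sorted[4] = believableSU$un  (last char: 'n')
  sorted[5] = bleSU$unbelieva  (last char: 'a')
  sorted[6] = eSU$unbelievabl  (last char: 'l')
  sorted[7] = elievableSU$unb  (last char: 'b')
  sorted[8] = evableSU$unbeli  (last char: 'i')
  sorted[9] = ievableSU$unbel  (last char: 'l')
  sorted[10] = leSU$unbelievab  (last char: 'b')
  sorted[11] = lievableSU$unbe  (last char: 'e')
  sorted[12] = nbelievableSU$u  (last char: 'u')
  sorted[13] = unbelievableSU$  (last char: '$')
  sorted[14] = vableSU$unbelie  (last char: 'e')
Last column: UeSvnalbilbeu$e
Original string S is at sorted index 13

Answer: UeSvnalbilbeu$e
13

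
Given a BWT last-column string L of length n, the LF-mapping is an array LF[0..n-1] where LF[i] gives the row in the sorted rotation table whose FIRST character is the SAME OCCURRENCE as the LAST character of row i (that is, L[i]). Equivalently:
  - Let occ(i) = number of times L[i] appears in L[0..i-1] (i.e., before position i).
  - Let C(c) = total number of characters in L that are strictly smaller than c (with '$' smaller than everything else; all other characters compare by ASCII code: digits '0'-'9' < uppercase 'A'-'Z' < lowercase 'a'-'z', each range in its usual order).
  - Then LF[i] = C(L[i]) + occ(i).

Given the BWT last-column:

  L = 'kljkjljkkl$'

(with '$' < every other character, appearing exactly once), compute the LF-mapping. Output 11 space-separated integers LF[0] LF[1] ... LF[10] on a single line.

Char counts: '$':1, 'j':3, 'k':4, 'l':3
C (first-col start): C('$')=0, C('j')=1, C('k')=4, C('l')=8
L[0]='k': occ=0, LF[0]=C('k')+0=4+0=4
L[1]='l': occ=0, LF[1]=C('l')+0=8+0=8
L[2]='j': occ=0, LF[2]=C('j')+0=1+0=1
L[3]='k': occ=1, LF[3]=C('k')+1=4+1=5
L[4]='j': occ=1, LF[4]=C('j')+1=1+1=2
L[5]='l': occ=1, LF[5]=C('l')+1=8+1=9
L[6]='j': occ=2, LF[6]=C('j')+2=1+2=3
L[7]='k': occ=2, LF[7]=C('k')+2=4+2=6
L[8]='k': occ=3, LF[8]=C('k')+3=4+3=7
L[9]='l': occ=2, LF[9]=C('l')+2=8+2=10
L[10]='$': occ=0, LF[10]=C('$')+0=0+0=0

Answer: 4 8 1 5 2 9 3 6 7 10 0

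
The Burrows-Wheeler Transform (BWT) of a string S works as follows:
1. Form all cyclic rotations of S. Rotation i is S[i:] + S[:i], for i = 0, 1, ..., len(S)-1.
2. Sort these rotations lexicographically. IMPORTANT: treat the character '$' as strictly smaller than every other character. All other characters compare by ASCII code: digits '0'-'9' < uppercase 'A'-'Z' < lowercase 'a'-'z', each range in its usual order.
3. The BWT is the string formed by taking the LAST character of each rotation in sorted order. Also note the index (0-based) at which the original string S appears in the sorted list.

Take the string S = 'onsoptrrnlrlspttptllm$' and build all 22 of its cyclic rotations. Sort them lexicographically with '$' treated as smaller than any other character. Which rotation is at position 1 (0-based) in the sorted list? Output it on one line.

Answer: llm$onsoptrrnlrlspttpt

Derivation:
All 22 rotations (rotation i = S[i:]+S[:i]):
  rot[0] = onsoptrrnlrlspttptllm$
  rot[1] = nsoptrrnlrlspttptllm$o
  rot[2] = soptrrnlrlspttptllm$on
  rot[3] = optrrnlrlspttptllm$ons
  rot[4] = ptrrnlrlspttptllm$onso
  rot[5] = trrnlrlspttptllm$onsop
  rot[6] = rrnlrlspttptllm$onsopt
  rot[7] = rnlrlspttptllm$onsoptr
  rot[8] = nlrlspttptllm$onsoptrr
  rot[9] = lrlspttptllm$onsoptrrn
  rot[10] = rlspttptllm$onsoptrrnl
  rot[11] = lspttptllm$onsoptrrnlr
  rot[12] = spttptllm$onsoptrrnlrl
  rot[13] = pttptllm$onsoptrrnlrls
  rot[14] = ttptllm$onsoptrrnlrlsp
  rot[15] = tptllm$onsoptrrnlrlspt
  rot[16] = ptllm$onsoptrrnlrlsptt
  rot[17] = tllm$onsoptrrnlrlspttp
  rot[18] = llm$onsoptrrnlrlspttpt
  rot[19] = lm$onsoptrrnlrlspttptl
  rot[20] = m$onsoptrrnlrlspttptll
  rot[21] = $onsoptrrnlrlspttptllm
Sorted (with $ < everything):
  sorted[0] = $onsoptrrnlrlspttptllm
  sorted[1] = llm$onsoptrrnlrlspttpt
  sorted[2] = lm$onsoptrrnlrlspttptl
  sorted[3] = lrlspttptllm$onsoptrrn
  sorted[4] = lspttptllm$onsoptrrnlr
  sorted[5] = m$onsoptrrnlrlspttptll
  sorted[6] = nlrlspttptllm$onsoptrr
  sorted[7] = nsoptrrnlrlspttptllm$o
  sorted[8] = onsoptrrnlrlspttptllm$
  sorted[9] = optrrnlrlspttptllm$ons
  sorted[10] = ptllm$onsoptrrnlrlsptt
  sorted[11] = ptrrnlrlspttptllm$onso
  sorted[12] = pttptllm$onsoptrrnlrls
  sorted[13] = rlspttptllm$onsoptrrnl
  sorted[14] = rnlrlspttptllm$onsoptr
  sorted[15] = rrnlrlspttptllm$onsopt
  sorted[16] = soptrrnlrlspttptllm$on
  sorted[17] = spttptllm$onsoptrrnlrl
  sorted[18] = tllm$onsoptrrnlrlspttp
  sorted[19] = tptllm$onsoptrrnlrlspt
  sorted[20] = trrnlrlspttptllm$onsop
  sorted[21] = ttptllm$onsoptrrnlrlsp
sorted[1] = llm$onsoptrrnlrlspttpt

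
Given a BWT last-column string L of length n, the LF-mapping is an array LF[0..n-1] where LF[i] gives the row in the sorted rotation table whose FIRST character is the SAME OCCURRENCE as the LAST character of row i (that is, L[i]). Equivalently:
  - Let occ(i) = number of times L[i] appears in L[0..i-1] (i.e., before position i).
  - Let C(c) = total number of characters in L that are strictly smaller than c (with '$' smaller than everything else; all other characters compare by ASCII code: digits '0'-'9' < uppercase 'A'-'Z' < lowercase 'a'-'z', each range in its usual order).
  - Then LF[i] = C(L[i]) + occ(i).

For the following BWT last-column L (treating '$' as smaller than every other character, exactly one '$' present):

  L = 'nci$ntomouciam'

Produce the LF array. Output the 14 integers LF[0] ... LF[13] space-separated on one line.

Answer: 8 2 4 0 9 12 10 6 11 13 3 5 1 7

Derivation:
Char counts: '$':1, 'a':1, 'c':2, 'i':2, 'm':2, 'n':2, 'o':2, 't':1, 'u':1
C (first-col start): C('$')=0, C('a')=1, C('c')=2, C('i')=4, C('m')=6, C('n')=8, C('o')=10, C('t')=12, C('u')=13
L[0]='n': occ=0, LF[0]=C('n')+0=8+0=8
L[1]='c': occ=0, LF[1]=C('c')+0=2+0=2
L[2]='i': occ=0, LF[2]=C('i')+0=4+0=4
L[3]='$': occ=0, LF[3]=C('$')+0=0+0=0
L[4]='n': occ=1, LF[4]=C('n')+1=8+1=9
L[5]='t': occ=0, LF[5]=C('t')+0=12+0=12
L[6]='o': occ=0, LF[6]=C('o')+0=10+0=10
L[7]='m': occ=0, LF[7]=C('m')+0=6+0=6
L[8]='o': occ=1, LF[8]=C('o')+1=10+1=11
L[9]='u': occ=0, LF[9]=C('u')+0=13+0=13
L[10]='c': occ=1, LF[10]=C('c')+1=2+1=3
L[11]='i': occ=1, LF[11]=C('i')+1=4+1=5
L[12]='a': occ=0, LF[12]=C('a')+0=1+0=1
L[13]='m': occ=1, LF[13]=C('m')+1=6+1=7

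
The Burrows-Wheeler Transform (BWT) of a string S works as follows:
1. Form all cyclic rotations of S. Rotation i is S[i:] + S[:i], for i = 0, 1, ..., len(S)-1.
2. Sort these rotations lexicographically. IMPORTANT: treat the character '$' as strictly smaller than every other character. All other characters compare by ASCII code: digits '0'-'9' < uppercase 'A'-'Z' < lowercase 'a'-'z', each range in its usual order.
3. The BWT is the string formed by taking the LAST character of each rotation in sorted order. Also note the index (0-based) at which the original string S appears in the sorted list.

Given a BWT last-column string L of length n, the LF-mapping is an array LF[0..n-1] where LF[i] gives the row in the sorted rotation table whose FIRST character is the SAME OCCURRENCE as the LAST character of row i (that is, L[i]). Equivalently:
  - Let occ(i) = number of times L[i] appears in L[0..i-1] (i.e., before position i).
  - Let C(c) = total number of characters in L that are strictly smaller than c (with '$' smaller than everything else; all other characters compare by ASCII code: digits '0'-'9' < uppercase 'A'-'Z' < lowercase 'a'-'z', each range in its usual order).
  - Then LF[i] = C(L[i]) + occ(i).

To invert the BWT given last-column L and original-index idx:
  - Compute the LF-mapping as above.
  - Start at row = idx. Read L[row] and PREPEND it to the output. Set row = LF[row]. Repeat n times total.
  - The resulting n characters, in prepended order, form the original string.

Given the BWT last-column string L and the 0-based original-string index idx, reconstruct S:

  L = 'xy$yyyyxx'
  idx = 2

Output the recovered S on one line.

Answer: xyyxyyyx$

Derivation:
LF mapping: 1 4 0 5 6 7 8 2 3
Walk LF starting at row 2, prepending L[row]:
  step 1: row=2, L[2]='$', prepend. Next row=LF[2]=0
  step 2: row=0, L[0]='x', prepend. Next row=LF[0]=1
  step 3: row=1, L[1]='y', prepend. Next row=LF[1]=4
  step 4: row=4, L[4]='y', prepend. Next row=LF[4]=6
  step 5: row=6, L[6]='y', prepend. Next row=LF[6]=8
  step 6: row=8, L[8]='x', prepend. Next row=LF[8]=3
  step 7: row=3, L[3]='y', prepend. Next row=LF[3]=5
  step 8: row=5, L[5]='y', prepend. Next row=LF[5]=7
  step 9: row=7, L[7]='x', prepend. Next row=LF[7]=2
Reversed output: xyyxyyyx$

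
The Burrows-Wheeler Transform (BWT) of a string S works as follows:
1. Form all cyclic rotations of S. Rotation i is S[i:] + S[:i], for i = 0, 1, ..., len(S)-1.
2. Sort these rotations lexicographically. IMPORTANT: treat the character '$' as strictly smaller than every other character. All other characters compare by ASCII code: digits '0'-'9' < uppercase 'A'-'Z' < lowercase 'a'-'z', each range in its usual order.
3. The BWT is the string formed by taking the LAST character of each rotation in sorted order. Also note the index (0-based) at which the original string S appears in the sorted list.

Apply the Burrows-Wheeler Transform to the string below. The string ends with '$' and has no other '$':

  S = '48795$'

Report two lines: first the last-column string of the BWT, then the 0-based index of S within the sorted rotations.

All 6 rotations (rotation i = S[i:]+S[:i]):
  rot[0] = 48795$
  rot[1] = 8795$4
  rot[2] = 795$48
  rot[3] = 95$487
  rot[4] = 5$4879
  rot[5] = $48795
Sorted (with $ < everything):
  sorted[0] = $48795  (last char: '5')
  sorted[1] = 48795$  (last char: '$')
  sorted[2] = 5$4879  (last char: '9')
  sorted[3] = 795$48  (last char: '8')
  sorted[4] = 8795$4  (last char: '4')
  sorted[5] = 95$487  (last char: '7')
Last column: 5$9847
Original string S is at sorted index 1

Answer: 5$9847
1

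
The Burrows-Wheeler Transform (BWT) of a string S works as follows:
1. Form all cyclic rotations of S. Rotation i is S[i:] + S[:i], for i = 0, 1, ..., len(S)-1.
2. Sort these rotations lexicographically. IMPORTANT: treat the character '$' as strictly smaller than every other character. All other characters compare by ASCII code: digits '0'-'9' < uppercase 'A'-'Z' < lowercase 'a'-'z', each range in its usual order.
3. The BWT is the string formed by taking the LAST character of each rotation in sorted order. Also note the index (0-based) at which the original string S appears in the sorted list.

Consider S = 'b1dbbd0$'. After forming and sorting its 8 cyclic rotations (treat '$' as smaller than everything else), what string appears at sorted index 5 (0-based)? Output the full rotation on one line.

All 8 rotations (rotation i = S[i:]+S[:i]):
  rot[0] = b1dbbd0$
  rot[1] = 1dbbd0$b
  rot[2] = dbbd0$b1
  rot[3] = bbd0$b1d
  rot[4] = bd0$b1db
  rot[5] = d0$b1dbb
  rot[6] = 0$b1dbbd
  rot[7] = $b1dbbd0
Sorted (with $ < everything):
  sorted[0] = $b1dbbd0
  sorted[1] = 0$b1dbbd
  sorted[2] = 1dbbd0$b
  sorted[3] = b1dbbd0$
  sorted[4] = bbd0$b1d
  sorted[5] = bd0$b1db
  sorted[6] = d0$b1dbb
  sorted[7] = dbbd0$b1
sorted[5] = bd0$b1db

Answer: bd0$b1db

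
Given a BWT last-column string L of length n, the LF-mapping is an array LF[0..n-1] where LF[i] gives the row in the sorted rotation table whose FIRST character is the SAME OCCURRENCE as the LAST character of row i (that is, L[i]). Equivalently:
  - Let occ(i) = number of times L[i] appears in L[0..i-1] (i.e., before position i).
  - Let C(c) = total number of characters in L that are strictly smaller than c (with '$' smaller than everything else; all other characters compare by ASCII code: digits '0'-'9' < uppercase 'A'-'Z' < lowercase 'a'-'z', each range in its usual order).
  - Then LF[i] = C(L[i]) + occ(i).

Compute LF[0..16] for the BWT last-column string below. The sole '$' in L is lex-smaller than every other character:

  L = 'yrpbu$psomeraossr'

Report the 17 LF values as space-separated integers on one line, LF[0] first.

Answer: 16 9 7 2 15 0 8 12 5 4 3 10 1 6 13 14 11

Derivation:
Char counts: '$':1, 'a':1, 'b':1, 'e':1, 'm':1, 'o':2, 'p':2, 'r':3, 's':3, 'u':1, 'y':1
C (first-col start): C('$')=0, C('a')=1, C('b')=2, C('e')=3, C('m')=4, C('o')=5, C('p')=7, C('r')=9, C('s')=12, C('u')=15, C('y')=16
L[0]='y': occ=0, LF[0]=C('y')+0=16+0=16
L[1]='r': occ=0, LF[1]=C('r')+0=9+0=9
L[2]='p': occ=0, LF[2]=C('p')+0=7+0=7
L[3]='b': occ=0, LF[3]=C('b')+0=2+0=2
L[4]='u': occ=0, LF[4]=C('u')+0=15+0=15
L[5]='$': occ=0, LF[5]=C('$')+0=0+0=0
L[6]='p': occ=1, LF[6]=C('p')+1=7+1=8
L[7]='s': occ=0, LF[7]=C('s')+0=12+0=12
L[8]='o': occ=0, LF[8]=C('o')+0=5+0=5
L[9]='m': occ=0, LF[9]=C('m')+0=4+0=4
L[10]='e': occ=0, LF[10]=C('e')+0=3+0=3
L[11]='r': occ=1, LF[11]=C('r')+1=9+1=10
L[12]='a': occ=0, LF[12]=C('a')+0=1+0=1
L[13]='o': occ=1, LF[13]=C('o')+1=5+1=6
L[14]='s': occ=1, LF[14]=C('s')+1=12+1=13
L[15]='s': occ=2, LF[15]=C('s')+2=12+2=14
L[16]='r': occ=2, LF[16]=C('r')+2=9+2=11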